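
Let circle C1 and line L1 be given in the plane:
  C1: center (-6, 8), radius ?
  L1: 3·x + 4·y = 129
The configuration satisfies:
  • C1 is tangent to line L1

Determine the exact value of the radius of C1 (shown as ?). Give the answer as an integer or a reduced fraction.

1. [C1‖L1]  r_C1² − 529 = 0  ⇒  r_C1 = 23 (r>0 drops 1)

23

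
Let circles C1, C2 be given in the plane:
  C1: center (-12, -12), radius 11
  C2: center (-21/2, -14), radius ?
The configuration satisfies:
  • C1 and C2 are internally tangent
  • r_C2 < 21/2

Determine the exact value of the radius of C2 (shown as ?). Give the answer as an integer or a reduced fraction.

17/2

1. [int C1,C2]  r_C2² − 22r_C2 + 459/4 = 0  ⇒  r_C2 = 17/2 or 27/2
2. given r_C2 < 21/2: keep 17/2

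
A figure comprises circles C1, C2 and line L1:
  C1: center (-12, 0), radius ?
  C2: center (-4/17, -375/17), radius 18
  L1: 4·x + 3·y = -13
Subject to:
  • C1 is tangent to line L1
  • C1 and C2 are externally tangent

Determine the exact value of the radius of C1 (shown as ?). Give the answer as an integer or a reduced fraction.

1. [C1‖L1]  r_C1² − 49 = 0  ⇒  r_C1 = 7 (r>0 drops 1)
2. [ext C1·C2]  r_C1² + 36r_C1 − 301 = 0  ⇒  r_C1 = 7 (r>0 drops 1)

7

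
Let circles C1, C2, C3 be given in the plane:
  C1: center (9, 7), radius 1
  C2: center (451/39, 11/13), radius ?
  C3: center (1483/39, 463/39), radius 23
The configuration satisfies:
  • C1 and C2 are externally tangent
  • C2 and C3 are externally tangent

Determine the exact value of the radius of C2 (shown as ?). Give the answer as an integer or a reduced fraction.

17/3

1. [ext C1·C2]  r_C2² + 2r_C2 − 391/9 = 0  ⇒  r_C2 = 17/3 (r>0 drops 1)
2. [ext C2·C3]  r_C2² + 46r_C2 − 2635/9 = 0  ⇒  r_C2 = 17/3 (r>0 drops 1)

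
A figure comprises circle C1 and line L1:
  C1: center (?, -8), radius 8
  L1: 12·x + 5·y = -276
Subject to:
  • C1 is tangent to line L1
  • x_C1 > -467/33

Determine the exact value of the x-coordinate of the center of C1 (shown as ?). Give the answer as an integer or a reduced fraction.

-11

1. [C1‖L1]  x_C1² + (118/3)x_C1 + 935/3 = 0  ⇒  x_C1 = -85/3 or -11
2. given x_C1 > -467/33: keep -11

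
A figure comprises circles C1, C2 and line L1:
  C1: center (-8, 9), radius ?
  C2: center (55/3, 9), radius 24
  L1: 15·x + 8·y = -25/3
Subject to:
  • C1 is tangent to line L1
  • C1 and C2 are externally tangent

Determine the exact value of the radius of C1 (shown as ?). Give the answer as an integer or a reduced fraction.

7/3

1. [C1‖L1]  r_C1² − 49/9 = 0  ⇒  r_C1 = 7/3 (r>0 drops 1)
2. [ext C1·C2]  r_C1² + 48r_C1 − 1057/9 = 0  ⇒  r_C1 = 7/3 (r>0 drops 1)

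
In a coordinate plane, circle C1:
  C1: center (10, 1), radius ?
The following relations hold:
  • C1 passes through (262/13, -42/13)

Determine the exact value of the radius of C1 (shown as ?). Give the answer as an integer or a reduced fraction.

11

1. [C1∋P]  r_C1² − 121 = 0  ⇒  r_C1 = 11 (r>0 drops 1)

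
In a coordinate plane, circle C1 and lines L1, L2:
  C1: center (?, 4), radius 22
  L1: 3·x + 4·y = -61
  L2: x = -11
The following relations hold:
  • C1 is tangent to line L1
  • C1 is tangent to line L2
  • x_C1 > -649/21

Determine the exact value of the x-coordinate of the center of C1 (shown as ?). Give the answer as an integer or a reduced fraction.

11

1. [C1‖L1]  x_C1² + (154/3)x_C1 − 2057/3 = 0  ⇒  x_C1 = -187/3 or 11
2. [C1‖L2]  x_C1² + 22x_C1 − 363 = 0  ⇒  x_C1 = -33 or 11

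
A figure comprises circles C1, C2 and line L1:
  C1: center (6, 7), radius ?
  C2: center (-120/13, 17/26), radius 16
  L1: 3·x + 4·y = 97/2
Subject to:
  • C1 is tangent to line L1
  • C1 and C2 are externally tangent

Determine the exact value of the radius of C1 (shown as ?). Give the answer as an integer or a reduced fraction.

1. [C1‖L1]  r_C1² − 1/4 = 0  ⇒  r_C1 = 1/2 (r>0 drops 1)
2. [ext C1·C2]  r_C1² + 32r_C1 − 65/4 = 0  ⇒  r_C1 = 1/2 (r>0 drops 1)

1/2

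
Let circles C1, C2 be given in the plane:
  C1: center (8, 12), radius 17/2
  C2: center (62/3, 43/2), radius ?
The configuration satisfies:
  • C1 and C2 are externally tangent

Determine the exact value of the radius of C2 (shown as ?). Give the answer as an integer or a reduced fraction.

22/3

1. [ext C1·C2]  r_C2² + 17r_C2 − 1606/9 = 0  ⇒  r_C2 = 22/3 (r>0 drops 1)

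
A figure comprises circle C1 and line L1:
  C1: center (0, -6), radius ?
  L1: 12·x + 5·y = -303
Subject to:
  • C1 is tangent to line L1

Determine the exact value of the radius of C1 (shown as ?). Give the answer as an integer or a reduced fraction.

21

1. [C1‖L1]  r_C1² − 441 = 0  ⇒  r_C1 = 21 (r>0 drops 1)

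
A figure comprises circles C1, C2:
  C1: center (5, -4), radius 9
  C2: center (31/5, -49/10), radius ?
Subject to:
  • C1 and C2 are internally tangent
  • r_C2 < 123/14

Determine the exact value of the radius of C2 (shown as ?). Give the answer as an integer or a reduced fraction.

1. [int C1,C2]  r_C2² − 18r_C2 + 315/4 = 0  ⇒  r_C2 = 15/2 or 21/2
2. given r_C2 < 123/14: keep 15/2

15/2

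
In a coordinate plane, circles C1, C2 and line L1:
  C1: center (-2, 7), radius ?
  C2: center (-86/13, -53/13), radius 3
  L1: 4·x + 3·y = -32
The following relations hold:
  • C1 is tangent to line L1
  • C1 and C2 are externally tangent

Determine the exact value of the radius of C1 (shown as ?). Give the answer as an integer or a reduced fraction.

1. [C1‖L1]  r_C1² − 81 = 0  ⇒  r_C1 = 9 (r>0 drops 1)
2. [ext C1·C2]  r_C1² + 6r_C1 − 135 = 0  ⇒  r_C1 = 9 (r>0 drops 1)

9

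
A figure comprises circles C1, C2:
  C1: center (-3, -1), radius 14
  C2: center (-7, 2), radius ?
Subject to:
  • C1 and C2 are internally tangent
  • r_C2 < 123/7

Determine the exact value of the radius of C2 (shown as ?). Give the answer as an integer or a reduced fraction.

9

1. [int C1,C2]  r_C2² − 28r_C2 + 171 = 0  ⇒  r_C2 = 9 or 19
2. given r_C2 < 123/7: keep 9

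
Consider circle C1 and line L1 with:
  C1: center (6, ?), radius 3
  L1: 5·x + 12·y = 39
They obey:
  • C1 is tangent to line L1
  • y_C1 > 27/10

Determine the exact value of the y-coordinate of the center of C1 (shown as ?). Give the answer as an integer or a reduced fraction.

1. [C1‖L1]  y_C1² − (3/2)y_C1 − 10 = 0  ⇒  y_C1 = -5/2 or 4
2. given y_C1 > 27/10: keep 4

4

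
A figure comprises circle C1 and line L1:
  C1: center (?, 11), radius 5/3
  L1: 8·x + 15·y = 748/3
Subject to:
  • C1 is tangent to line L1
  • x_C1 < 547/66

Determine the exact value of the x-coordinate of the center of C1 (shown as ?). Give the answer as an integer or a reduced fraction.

1. [C1‖L1]  x_C1² − (253/12)x_C1 + 1183/12 = 0  ⇒  x_C1 = 7 or 169/12
2. given x_C1 < 547/66: keep 7

7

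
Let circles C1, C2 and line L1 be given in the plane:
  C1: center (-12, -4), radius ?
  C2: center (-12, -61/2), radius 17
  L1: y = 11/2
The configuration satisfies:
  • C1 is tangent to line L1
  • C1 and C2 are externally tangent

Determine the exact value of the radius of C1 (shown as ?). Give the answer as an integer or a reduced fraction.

1. [C1‖L1]  r_C1² − 361/4 = 0  ⇒  r_C1 = 19/2 (r>0 drops 1)
2. [ext C1·C2]  r_C1² + 34r_C1 − 1653/4 = 0  ⇒  r_C1 = 19/2 (r>0 drops 1)

19/2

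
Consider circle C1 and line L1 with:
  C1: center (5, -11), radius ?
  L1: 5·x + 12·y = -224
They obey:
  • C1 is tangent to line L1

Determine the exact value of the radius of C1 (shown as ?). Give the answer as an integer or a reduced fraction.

9

1. [C1‖L1]  r_C1² − 81 = 0  ⇒  r_C1 = 9 (r>0 drops 1)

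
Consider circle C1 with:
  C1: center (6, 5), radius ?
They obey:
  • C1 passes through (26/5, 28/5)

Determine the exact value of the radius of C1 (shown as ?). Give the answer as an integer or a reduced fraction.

1. [C1∋P]  r_C1² − 1 = 0  ⇒  r_C1 = 1 (r>0 drops 1)

1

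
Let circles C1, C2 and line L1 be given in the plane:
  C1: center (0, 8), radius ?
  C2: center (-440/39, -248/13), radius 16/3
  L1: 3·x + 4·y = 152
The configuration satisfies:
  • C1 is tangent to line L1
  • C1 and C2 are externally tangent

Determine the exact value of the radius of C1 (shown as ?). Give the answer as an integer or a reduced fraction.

24

1. [C1‖L1]  r_C1² − 576 = 0  ⇒  r_C1 = 24 (r>0 drops 1)
2. [ext C1·C2]  r_C1² + (32/3)r_C1 − 832 = 0  ⇒  r_C1 = 24 (r>0 drops 1)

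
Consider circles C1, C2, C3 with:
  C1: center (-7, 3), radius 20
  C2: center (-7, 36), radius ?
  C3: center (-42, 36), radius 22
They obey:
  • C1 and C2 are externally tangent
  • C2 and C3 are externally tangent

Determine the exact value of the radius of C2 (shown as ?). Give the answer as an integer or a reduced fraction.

1. [ext C1·C2]  r_C2² + 40r_C2 − 689 = 0  ⇒  r_C2 = 13 (r>0 drops 1)
2. [ext C2·C3]  r_C2² + 44r_C2 − 741 = 0  ⇒  r_C2 = 13 (r>0 drops 1)

13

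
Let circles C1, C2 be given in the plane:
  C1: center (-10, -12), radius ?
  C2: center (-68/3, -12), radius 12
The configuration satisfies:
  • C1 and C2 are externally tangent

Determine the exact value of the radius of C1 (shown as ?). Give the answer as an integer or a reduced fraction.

2/3

1. [ext C1·C2]  r_C1² + 24r_C1 − 148/9 = 0  ⇒  r_C1 = 2/3 (r>0 drops 1)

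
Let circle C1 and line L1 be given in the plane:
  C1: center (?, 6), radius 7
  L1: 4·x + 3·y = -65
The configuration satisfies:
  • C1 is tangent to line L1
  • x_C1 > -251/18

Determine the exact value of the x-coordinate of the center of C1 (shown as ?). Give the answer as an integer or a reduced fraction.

-12

1. [C1‖L1]  x_C1² + (83/2)x_C1 + 354 = 0  ⇒  x_C1 = -59/2 or -12
2. given x_C1 > -251/18: keep -12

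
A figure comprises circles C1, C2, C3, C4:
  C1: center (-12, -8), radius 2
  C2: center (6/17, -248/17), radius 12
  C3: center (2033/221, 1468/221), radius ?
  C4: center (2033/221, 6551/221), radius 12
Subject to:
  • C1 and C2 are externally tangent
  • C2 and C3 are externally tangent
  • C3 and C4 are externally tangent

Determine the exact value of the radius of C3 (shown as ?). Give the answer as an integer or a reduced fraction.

11

1. [ext C2·C3]  r_C3² + 24r_C3 − 385 = 0  ⇒  r_C3 = 11 (r>0 drops 1)
2. [ext C3·C4]  r_C3² + 24r_C3 − 385 = 0  ⇒  r_C3 = 11 (r>0 drops 1)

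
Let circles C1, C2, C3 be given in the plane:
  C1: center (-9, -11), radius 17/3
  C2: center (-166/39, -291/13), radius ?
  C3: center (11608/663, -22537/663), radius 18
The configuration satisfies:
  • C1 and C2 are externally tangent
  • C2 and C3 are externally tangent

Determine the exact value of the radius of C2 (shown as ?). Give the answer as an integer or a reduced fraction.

20/3

1. [ext C1·C2]  r_C2² + (34/3)r_C2 − 120 = 0  ⇒  r_C2 = 20/3 (r>0 drops 1)
2. [ext C2·C3]  r_C2² + 36r_C2 − 2560/9 = 0  ⇒  r_C2 = 20/3 (r>0 drops 1)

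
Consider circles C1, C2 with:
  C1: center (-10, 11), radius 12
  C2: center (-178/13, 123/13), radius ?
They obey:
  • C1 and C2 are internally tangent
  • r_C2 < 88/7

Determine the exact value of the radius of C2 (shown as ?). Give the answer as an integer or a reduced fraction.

1. [int C1,C2]  r_C2² − 24r_C2 + 128 = 0  ⇒  r_C2 = 8 or 16
2. given r_C2 < 88/7: keep 8

8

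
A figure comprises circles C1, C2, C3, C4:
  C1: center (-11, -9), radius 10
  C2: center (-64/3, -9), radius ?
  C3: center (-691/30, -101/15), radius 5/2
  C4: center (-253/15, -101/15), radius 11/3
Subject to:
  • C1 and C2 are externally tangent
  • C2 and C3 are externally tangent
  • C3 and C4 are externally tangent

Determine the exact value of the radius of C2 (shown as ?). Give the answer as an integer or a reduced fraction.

1/3

1. [ext C1·C2]  r_C2² + 20r_C2 − 61/9 = 0  ⇒  r_C2 = 1/3 (r>0 drops 1)
2. [ext C2·C3]  r_C2² + 5r_C2 − 16/9 = 0  ⇒  r_C2 = 1/3 (r>0 drops 1)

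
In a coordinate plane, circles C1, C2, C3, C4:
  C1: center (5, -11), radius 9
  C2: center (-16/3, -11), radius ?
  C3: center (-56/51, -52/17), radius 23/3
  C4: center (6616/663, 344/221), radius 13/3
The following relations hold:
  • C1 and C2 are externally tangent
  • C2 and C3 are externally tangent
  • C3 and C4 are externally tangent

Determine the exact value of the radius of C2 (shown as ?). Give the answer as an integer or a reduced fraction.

4/3

1. [ext C1·C2]  r_C2² + 18r_C2 − 232/9 = 0  ⇒  r_C2 = 4/3 (r>0 drops 1)
2. [ext C2·C3]  r_C2² + (46/3)r_C2 − 200/9 = 0  ⇒  r_C2 = 4/3 (r>0 drops 1)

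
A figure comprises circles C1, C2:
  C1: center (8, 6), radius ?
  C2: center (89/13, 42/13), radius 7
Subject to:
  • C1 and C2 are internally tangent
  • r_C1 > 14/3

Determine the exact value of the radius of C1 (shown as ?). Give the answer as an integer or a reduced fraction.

1. [int C1,C2]  r_C1² − 14r_C1 + 40 = 0  ⇒  r_C1 = 4 or 10
2. given r_C1 > 14/3: keep 10

10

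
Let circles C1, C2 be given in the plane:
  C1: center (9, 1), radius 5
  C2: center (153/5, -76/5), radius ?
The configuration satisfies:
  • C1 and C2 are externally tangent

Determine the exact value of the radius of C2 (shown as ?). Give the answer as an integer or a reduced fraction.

1. [ext C1·C2]  r_C2² + 10r_C2 − 704 = 0  ⇒  r_C2 = 22 (r>0 drops 1)

22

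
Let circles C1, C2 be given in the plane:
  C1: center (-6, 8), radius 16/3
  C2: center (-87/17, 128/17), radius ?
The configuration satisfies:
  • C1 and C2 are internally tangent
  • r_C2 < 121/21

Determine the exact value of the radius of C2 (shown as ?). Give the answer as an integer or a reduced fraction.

1. [int C1,C2]  r_C2² − (32/3)r_C2 + 247/9 = 0  ⇒  r_C2 = 13/3 or 19/3
2. given r_C2 < 121/21: keep 13/3

13/3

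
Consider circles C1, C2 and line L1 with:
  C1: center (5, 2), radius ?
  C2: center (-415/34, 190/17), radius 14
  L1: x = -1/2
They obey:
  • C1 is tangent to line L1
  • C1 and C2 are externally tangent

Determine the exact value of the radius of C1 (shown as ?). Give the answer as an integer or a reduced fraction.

1. [C1‖L1]  r_C1² − 121/4 = 0  ⇒  r_C1 = 11/2 (r>0 drops 1)
2. [ext C1·C2]  r_C1² + 28r_C1 − 737/4 = 0  ⇒  r_C1 = 11/2 (r>0 drops 1)

11/2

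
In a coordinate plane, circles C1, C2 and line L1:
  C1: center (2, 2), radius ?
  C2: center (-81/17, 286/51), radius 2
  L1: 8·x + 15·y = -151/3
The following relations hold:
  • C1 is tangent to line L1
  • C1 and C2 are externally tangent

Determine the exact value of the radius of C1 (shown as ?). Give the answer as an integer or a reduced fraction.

1. [C1‖L1]  r_C1² − 289/9 = 0  ⇒  r_C1 = 17/3 (r>0 drops 1)
2. [ext C1·C2]  r_C1² + 4r_C1 − 493/9 = 0  ⇒  r_C1 = 17/3 (r>0 drops 1)

17/3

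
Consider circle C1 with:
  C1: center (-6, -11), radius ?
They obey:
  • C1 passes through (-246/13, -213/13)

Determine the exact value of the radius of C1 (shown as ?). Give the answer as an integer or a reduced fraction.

1. [C1∋P]  r_C1² − 196 = 0  ⇒  r_C1 = 14 (r>0 drops 1)

14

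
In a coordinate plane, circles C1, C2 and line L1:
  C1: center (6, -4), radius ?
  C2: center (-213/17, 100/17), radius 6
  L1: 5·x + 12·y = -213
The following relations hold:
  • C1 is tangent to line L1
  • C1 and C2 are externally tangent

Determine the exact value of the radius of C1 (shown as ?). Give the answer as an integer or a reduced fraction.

1. [C1‖L1]  r_C1² − 225 = 0  ⇒  r_C1 = 15 (r>0 drops 1)
2. [ext C1·C2]  r_C1² + 12r_C1 − 405 = 0  ⇒  r_C1 = 15 (r>0 drops 1)

15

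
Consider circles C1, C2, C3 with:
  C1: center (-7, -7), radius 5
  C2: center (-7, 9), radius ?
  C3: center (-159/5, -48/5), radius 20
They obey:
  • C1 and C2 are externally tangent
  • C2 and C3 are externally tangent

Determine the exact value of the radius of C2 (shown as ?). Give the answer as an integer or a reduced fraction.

11

1. [ext C1·C2]  r_C2² + 10r_C2 − 231 = 0  ⇒  r_C2 = 11 (r>0 drops 1)
2. [ext C2·C3]  r_C2² + 40r_C2 − 561 = 0  ⇒  r_C2 = 11 (r>0 drops 1)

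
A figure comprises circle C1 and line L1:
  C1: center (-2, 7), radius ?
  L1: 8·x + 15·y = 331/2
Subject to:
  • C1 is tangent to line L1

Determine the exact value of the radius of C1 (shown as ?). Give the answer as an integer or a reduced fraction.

1. [C1‖L1]  r_C1² − 81/4 = 0  ⇒  r_C1 = 9/2 (r>0 drops 1)

9/2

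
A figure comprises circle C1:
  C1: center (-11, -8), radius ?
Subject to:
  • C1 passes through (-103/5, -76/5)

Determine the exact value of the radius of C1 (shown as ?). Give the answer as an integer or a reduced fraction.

1. [C1∋P]  r_C1² − 144 = 0  ⇒  r_C1 = 12 (r>0 drops 1)

12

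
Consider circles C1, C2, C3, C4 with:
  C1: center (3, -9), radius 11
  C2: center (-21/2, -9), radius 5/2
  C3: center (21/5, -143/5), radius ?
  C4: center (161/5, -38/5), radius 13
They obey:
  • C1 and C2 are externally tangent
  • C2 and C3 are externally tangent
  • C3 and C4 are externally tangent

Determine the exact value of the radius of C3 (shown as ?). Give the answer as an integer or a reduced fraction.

1. [ext C2·C3]  r_C3² + 5r_C3 − 594 = 0  ⇒  r_C3 = 22 (r>0 drops 1)
2. [ext C3·C4]  r_C3² + 26r_C3 − 1056 = 0  ⇒  r_C3 = 22 (r>0 drops 1)

22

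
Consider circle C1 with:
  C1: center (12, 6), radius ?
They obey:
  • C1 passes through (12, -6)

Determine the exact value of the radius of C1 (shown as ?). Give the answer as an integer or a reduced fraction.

12

1. [C1∋P]  r_C1² − 144 = 0  ⇒  r_C1 = 12 (r>0 drops 1)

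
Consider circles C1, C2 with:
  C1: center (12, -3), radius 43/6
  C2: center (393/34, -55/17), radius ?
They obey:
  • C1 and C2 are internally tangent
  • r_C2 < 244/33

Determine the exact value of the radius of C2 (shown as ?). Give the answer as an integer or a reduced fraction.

1. [int C1,C2]  r_C2² − (43/3)r_C2 + 460/9 = 0  ⇒  r_C2 = 20/3 or 23/3
2. given r_C2 < 244/33: keep 20/3

20/3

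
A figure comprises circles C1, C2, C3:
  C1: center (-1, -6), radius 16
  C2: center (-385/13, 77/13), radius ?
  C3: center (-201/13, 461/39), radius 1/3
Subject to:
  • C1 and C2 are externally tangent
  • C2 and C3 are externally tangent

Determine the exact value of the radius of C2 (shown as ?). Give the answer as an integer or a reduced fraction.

1. [ext C1·C2]  r_C2² + 32r_C2 − 705 = 0  ⇒  r_C2 = 15 (r>0 drops 1)
2. [ext C2·C3]  r_C2² + (2/3)r_C2 − 235 = 0  ⇒  r_C2 = 15 (r>0 drops 1)

15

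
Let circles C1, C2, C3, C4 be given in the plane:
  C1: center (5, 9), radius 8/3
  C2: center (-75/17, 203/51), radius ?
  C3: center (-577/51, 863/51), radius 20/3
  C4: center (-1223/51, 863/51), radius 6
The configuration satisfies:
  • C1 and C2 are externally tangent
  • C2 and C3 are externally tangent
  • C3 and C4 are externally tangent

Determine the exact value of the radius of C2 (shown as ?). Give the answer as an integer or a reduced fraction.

8

1. [ext C1·C2]  r_C2² + (16/3)r_C2 − 320/3 = 0  ⇒  r_C2 = 8 (r>0 drops 1)
2. [ext C2·C3]  r_C2² + (40/3)r_C2 − 512/3 = 0  ⇒  r_C2 = 8 (r>0 drops 1)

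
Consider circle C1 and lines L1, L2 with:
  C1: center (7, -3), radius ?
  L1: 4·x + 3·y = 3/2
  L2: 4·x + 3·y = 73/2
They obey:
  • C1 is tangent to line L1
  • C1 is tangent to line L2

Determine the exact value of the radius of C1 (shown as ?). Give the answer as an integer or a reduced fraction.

1. [C1‖L1]  r_C1² − 49/4 = 0  ⇒  r_C1 = 7/2 (r>0 drops 1)
2. [C1‖L2]  r_C1² − 49/4 = 0  ⇒  r_C1 = 7/2 (r>0 drops 1)

7/2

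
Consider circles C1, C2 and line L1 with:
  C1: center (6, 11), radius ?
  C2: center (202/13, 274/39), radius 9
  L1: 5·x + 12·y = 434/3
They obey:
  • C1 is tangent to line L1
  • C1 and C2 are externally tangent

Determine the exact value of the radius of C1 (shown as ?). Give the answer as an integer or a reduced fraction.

4/3

1. [C1‖L1]  r_C1² − 16/9 = 0  ⇒  r_C1 = 4/3 (r>0 drops 1)
2. [ext C1·C2]  r_C1² + 18r_C1 − 232/9 = 0  ⇒  r_C1 = 4/3 (r>0 drops 1)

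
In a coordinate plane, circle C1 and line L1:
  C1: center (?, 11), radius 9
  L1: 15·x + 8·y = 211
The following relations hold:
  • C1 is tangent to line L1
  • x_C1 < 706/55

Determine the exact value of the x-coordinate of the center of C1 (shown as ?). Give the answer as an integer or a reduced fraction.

1. [C1‖L1]  x_C1² − (82/5)x_C1 − 184/5 = 0  ⇒  x_C1 = -2 or 92/5
2. given x_C1 < 706/55: keep -2

-2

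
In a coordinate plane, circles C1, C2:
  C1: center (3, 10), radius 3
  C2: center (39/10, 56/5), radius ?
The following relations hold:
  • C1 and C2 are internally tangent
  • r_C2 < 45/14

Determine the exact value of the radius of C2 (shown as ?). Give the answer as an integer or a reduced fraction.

3/2

1. [int C1,C2]  r_C2² − 6r_C2 + 27/4 = 0  ⇒  r_C2 = 3/2 or 9/2
2. given r_C2 < 45/14: keep 3/2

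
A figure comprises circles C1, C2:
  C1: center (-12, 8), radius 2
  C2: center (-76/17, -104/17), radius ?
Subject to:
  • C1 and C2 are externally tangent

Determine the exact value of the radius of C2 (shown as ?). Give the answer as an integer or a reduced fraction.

1. [ext C1·C2]  r_C2² + 4r_C2 − 252 = 0  ⇒  r_C2 = 14 (r>0 drops 1)

14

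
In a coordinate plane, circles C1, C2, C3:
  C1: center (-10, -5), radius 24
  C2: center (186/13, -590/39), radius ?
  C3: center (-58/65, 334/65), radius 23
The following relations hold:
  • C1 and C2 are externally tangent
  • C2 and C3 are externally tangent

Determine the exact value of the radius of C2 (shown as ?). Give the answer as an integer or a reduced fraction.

7/3

1. [ext C1·C2]  r_C2² + 48r_C2 − 1057/9 = 0  ⇒  r_C2 = 7/3 (r>0 drops 1)
2. [ext C2·C3]  r_C2² + 46r_C2 − 1015/9 = 0  ⇒  r_C2 = 7/3 (r>0 drops 1)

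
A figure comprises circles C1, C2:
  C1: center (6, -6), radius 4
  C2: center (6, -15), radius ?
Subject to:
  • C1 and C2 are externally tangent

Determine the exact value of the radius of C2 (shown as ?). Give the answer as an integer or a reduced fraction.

1. [ext C1·C2]  r_C2² + 8r_C2 − 65 = 0  ⇒  r_C2 = 5 (r>0 drops 1)

5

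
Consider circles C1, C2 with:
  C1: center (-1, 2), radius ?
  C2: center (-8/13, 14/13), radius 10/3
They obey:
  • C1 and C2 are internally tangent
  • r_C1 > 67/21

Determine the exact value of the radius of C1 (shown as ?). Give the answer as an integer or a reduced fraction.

13/3

1. [int C1,C2]  r_C1² − (20/3)r_C1 + 91/9 = 0  ⇒  r_C1 = 7/3 or 13/3
2. given r_C1 > 67/21: keep 13/3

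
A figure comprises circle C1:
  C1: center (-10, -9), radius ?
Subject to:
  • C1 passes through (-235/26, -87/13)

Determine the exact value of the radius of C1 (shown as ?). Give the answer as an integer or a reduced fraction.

5/2

1. [C1∋P]  r_C1² − 25/4 = 0  ⇒  r_C1 = 5/2 (r>0 drops 1)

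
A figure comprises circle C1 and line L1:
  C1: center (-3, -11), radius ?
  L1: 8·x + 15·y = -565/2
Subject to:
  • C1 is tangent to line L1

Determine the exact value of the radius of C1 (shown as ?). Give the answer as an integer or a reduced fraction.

1. [C1‖L1]  r_C1² − 121/4 = 0  ⇒  r_C1 = 11/2 (r>0 drops 1)

11/2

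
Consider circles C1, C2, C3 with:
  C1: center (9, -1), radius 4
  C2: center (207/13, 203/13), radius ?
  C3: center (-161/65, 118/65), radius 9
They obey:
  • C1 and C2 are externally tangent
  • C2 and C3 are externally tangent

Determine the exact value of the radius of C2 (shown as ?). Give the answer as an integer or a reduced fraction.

1. [ext C1·C2]  r_C2² + 8r_C2 − 308 = 0  ⇒  r_C2 = 14 (r>0 drops 1)
2. [ext C2·C3]  r_C2² + 18r_C2 − 448 = 0  ⇒  r_C2 = 14 (r>0 drops 1)

14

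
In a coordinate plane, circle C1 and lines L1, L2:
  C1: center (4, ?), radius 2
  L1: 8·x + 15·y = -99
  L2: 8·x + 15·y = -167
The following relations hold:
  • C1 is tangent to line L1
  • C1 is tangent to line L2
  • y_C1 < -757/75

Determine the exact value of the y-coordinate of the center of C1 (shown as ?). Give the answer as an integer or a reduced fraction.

-11

1. [C1‖L1]  y_C1² + (262/15)y_C1 + 1067/15 = 0  ⇒  y_C1 = -11 or -97/15
2. [C1‖L2]  y_C1² + (398/15)y_C1 + 2563/15 = 0  ⇒  y_C1 = -233/15 or -11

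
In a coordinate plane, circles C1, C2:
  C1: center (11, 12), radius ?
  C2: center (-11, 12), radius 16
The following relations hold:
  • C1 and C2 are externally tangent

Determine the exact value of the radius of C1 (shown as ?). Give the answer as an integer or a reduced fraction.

6

1. [ext C1·C2]  r_C1² + 32r_C1 − 228 = 0  ⇒  r_C1 = 6 (r>0 drops 1)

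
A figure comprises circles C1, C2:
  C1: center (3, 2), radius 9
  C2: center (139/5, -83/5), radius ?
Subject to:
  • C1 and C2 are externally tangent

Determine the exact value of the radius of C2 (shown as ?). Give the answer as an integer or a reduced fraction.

1. [ext C1·C2]  r_C2² + 18r_C2 − 880 = 0  ⇒  r_C2 = 22 (r>0 drops 1)

22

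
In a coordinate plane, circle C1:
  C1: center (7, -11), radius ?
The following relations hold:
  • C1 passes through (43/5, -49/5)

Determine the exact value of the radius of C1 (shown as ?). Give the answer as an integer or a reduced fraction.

1. [C1∋P]  r_C1² − 4 = 0  ⇒  r_C1 = 2 (r>0 drops 1)

2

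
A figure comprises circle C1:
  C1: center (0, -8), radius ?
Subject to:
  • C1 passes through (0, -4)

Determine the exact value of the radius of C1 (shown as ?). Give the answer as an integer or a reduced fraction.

1. [C1∋P]  r_C1² − 16 = 0  ⇒  r_C1 = 4 (r>0 drops 1)

4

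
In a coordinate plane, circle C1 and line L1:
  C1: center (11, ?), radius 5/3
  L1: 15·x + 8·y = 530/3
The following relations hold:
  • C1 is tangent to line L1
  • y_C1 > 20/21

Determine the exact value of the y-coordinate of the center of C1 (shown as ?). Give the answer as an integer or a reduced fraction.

5

1. [C1‖L1]  y_C1² − (35/12)y_C1 − 125/12 = 0  ⇒  y_C1 = -25/12 or 5
2. given y_C1 > 20/21: keep 5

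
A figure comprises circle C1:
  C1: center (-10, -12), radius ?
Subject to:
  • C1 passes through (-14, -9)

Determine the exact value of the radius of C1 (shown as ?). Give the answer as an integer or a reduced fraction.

1. [C1∋P]  r_C1² − 25 = 0  ⇒  r_C1 = 5 (r>0 drops 1)

5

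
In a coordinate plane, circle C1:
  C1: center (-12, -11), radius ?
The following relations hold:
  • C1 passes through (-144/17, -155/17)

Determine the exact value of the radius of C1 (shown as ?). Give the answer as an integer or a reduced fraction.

4

1. [C1∋P]  r_C1² − 16 = 0  ⇒  r_C1 = 4 (r>0 drops 1)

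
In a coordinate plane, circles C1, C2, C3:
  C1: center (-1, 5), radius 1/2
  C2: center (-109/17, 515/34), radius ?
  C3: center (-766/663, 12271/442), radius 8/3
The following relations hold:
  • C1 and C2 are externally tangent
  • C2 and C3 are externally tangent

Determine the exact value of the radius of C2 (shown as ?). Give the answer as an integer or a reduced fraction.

1. [ext C1·C2]  r_C2² + 1r_C2 − 132 = 0  ⇒  r_C2 = 11 (r>0 drops 1)
2. [ext C2·C3]  r_C2² + (16/3)r_C2 − 539/3 = 0  ⇒  r_C2 = 11 (r>0 drops 1)

11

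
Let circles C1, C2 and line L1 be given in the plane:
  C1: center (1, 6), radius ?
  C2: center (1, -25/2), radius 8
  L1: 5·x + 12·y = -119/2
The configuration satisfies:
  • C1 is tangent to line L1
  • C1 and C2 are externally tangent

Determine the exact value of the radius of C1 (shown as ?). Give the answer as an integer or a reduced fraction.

1. [C1‖L1]  r_C1² − 441/4 = 0  ⇒  r_C1 = 21/2 (r>0 drops 1)
2. [ext C1·C2]  r_C1² + 16r_C1 − 1113/4 = 0  ⇒  r_C1 = 21/2 (r>0 drops 1)

21/2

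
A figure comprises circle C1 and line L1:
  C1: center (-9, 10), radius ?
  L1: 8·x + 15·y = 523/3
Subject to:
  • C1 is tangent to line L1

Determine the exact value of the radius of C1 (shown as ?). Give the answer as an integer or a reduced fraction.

17/3

1. [C1‖L1]  r_C1² − 289/9 = 0  ⇒  r_C1 = 17/3 (r>0 drops 1)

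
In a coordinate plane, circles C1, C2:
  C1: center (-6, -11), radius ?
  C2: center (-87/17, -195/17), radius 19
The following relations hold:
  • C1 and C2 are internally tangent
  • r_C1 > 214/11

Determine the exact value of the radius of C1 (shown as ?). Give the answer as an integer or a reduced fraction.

1. [int C1,C2]  r_C1² − 38r_C1 + 360 = 0  ⇒  r_C1 = 18 or 20
2. given r_C1 > 214/11: keep 20

20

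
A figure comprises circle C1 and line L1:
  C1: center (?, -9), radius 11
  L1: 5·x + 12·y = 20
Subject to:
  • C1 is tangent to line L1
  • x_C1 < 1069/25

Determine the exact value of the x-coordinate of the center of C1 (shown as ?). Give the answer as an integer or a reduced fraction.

-3

1. [C1‖L1]  x_C1² − (256/5)x_C1 − 813/5 = 0  ⇒  x_C1 = -3 or 271/5
2. given x_C1 < 1069/25: keep -3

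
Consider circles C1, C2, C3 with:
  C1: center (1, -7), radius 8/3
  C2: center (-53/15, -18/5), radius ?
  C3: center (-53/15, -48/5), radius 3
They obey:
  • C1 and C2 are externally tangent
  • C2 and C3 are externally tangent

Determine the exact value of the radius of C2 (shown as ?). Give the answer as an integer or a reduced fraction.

3

1. [ext C1·C2]  r_C2² + (16/3)r_C2 − 25 = 0  ⇒  r_C2 = 3 (r>0 drops 1)
2. [ext C2·C3]  r_C2² + 6r_C2 − 27 = 0  ⇒  r_C2 = 3 (r>0 drops 1)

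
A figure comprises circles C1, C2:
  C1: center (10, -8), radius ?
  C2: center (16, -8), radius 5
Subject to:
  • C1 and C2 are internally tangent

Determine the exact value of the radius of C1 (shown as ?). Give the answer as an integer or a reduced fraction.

11

1. [int C1,C2]  r_C1² − 10r_C1 − 11 = 0  ⇒  r_C1 = 11 (r>0 drops 1)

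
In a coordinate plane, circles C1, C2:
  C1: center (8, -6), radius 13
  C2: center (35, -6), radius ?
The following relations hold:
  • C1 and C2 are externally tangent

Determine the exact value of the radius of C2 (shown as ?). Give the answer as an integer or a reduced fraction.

14

1. [ext C1·C2]  r_C2² + 26r_C2 − 560 = 0  ⇒  r_C2 = 14 (r>0 drops 1)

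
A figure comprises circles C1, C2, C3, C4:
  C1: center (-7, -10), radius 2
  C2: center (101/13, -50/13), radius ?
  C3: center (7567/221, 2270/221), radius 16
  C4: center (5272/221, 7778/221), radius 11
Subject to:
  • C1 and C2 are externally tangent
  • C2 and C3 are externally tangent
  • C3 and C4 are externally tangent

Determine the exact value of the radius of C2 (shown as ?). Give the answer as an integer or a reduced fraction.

1. [ext C1·C2]  r_C2² + 4r_C2 − 252 = 0  ⇒  r_C2 = 14 (r>0 drops 1)
2. [ext C2·C3]  r_C2² + 32r_C2 − 644 = 0  ⇒  r_C2 = 14 (r>0 drops 1)

14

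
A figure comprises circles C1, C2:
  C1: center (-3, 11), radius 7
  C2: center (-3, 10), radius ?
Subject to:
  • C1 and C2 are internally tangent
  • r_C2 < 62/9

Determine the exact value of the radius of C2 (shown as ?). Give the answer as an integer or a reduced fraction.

6

1. [int C1,C2]  r_C2² − 14r_C2 + 48 = 0  ⇒  r_C2 = 6 or 8
2. given r_C2 < 62/9: keep 6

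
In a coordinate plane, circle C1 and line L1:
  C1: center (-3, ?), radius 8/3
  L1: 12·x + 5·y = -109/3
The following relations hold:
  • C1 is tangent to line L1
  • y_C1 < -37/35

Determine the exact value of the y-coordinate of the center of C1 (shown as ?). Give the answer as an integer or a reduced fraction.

-7

1. [C1‖L1]  y_C1² + (2/15)y_C1 − 721/15 = 0  ⇒  y_C1 = -7 or 103/15
2. given y_C1 < -37/35: keep -7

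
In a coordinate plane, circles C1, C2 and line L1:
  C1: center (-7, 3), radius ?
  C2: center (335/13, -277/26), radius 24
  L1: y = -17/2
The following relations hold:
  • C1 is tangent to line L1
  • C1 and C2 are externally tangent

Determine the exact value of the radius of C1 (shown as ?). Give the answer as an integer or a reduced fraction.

23/2

1. [C1‖L1]  r_C1² − 529/4 = 0  ⇒  r_C1 = 23/2 (r>0 drops 1)
2. [ext C1·C2]  r_C1² + 48r_C1 − 2737/4 = 0  ⇒  r_C1 = 23/2 (r>0 drops 1)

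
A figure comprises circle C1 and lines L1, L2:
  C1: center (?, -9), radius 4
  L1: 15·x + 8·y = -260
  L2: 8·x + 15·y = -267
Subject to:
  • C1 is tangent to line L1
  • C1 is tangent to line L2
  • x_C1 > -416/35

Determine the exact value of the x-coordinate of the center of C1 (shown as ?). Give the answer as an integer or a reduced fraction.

-8

1. [C1‖L1]  x_C1² + (376/15)x_C1 + 2048/15 = 0  ⇒  x_C1 = -256/15 or -8
2. [C1‖L2]  x_C1² + 33x_C1 + 200 = 0  ⇒  x_C1 = -25 or -8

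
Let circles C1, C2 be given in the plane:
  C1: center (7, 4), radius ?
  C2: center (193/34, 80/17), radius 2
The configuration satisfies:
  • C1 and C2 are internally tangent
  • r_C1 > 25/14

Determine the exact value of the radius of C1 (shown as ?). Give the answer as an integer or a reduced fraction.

7/2

1. [int C1,C2]  r_C1² − 4r_C1 + 7/4 = 0  ⇒  r_C1 = 1/2 or 7/2
2. given r_C1 > 25/14: keep 7/2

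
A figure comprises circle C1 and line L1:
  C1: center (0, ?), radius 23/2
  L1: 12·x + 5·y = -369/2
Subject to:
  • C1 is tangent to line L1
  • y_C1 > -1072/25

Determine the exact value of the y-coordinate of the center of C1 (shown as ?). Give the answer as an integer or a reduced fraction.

1. [C1‖L1]  y_C1² + (369/5)y_C1 + 2338/5 = 0  ⇒  y_C1 = -334/5 or -7
2. given y_C1 > -1072/25: keep -7

-7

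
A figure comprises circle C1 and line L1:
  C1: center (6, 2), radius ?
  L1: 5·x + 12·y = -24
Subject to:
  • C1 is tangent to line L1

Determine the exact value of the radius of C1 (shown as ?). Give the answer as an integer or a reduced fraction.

1. [C1‖L1]  r_C1² − 36 = 0  ⇒  r_C1 = 6 (r>0 drops 1)

6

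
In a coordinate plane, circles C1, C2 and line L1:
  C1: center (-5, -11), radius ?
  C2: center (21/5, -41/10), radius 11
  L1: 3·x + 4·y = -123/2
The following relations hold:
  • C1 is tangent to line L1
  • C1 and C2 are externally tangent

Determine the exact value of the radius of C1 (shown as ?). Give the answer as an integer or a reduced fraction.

1. [C1‖L1]  r_C1² − 1/4 = 0  ⇒  r_C1 = 1/2 (r>0 drops 1)
2. [ext C1·C2]  r_C1² + 22r_C1 − 45/4 = 0  ⇒  r_C1 = 1/2 (r>0 drops 1)

1/2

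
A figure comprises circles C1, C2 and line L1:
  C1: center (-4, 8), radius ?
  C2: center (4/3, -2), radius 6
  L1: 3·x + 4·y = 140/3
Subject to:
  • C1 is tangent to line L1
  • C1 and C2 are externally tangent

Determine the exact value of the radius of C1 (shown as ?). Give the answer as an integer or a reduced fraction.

1. [C1‖L1]  r_C1² − 256/9 = 0  ⇒  r_C1 = 16/3 (r>0 drops 1)
2. [ext C1·C2]  r_C1² + 12r_C1 − 832/9 = 0  ⇒  r_C1 = 16/3 (r>0 drops 1)

16/3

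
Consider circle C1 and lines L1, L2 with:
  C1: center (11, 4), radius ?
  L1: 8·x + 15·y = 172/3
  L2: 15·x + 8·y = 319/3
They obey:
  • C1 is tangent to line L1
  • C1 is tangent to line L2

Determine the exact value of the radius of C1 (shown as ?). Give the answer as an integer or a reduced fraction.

1. [C1‖L1]  r_C1² − 256/9 = 0  ⇒  r_C1 = 16/3 (r>0 drops 1)
2. [C1‖L2]  r_C1² − 256/9 = 0  ⇒  r_C1 = 16/3 (r>0 drops 1)

16/3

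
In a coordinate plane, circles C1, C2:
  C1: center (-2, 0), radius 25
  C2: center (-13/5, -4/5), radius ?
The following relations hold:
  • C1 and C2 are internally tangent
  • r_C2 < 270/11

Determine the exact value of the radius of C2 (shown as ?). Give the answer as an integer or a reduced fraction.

24

1. [int C1,C2]  r_C2² − 50r_C2 + 624 = 0  ⇒  r_C2 = 24 or 26
2. given r_C2 < 270/11: keep 24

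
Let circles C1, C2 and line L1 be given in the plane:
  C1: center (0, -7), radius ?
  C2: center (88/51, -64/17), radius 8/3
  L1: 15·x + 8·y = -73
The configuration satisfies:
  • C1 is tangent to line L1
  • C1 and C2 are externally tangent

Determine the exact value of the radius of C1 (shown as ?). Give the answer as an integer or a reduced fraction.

1. [C1‖L1]  r_C1² − 1 = 0  ⇒  r_C1 = 1 (r>0 drops 1)
2. [ext C1·C2]  r_C1² + (16/3)r_C1 − 19/3 = 0  ⇒  r_C1 = 1 (r>0 drops 1)

1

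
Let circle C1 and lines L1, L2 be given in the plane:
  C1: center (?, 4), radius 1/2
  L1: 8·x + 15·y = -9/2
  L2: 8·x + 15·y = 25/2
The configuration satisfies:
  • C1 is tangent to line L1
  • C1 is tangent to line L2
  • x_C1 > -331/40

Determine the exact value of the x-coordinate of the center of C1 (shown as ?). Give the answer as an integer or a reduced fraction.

-7

1. [C1‖L1]  x_C1² + (129/8)x_C1 + 511/8 = 0  ⇒  x_C1 = -73/8 or -7
2. [C1‖L2]  x_C1² + (95/8)x_C1 + 273/8 = 0  ⇒  x_C1 = -7 or -39/8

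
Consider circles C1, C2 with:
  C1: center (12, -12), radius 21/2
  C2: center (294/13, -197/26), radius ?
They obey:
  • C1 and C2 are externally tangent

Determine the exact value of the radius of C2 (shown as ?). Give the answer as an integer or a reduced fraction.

1

1. [ext C1·C2]  r_C2² + 21r_C2 − 22 = 0  ⇒  r_C2 = 1 (r>0 drops 1)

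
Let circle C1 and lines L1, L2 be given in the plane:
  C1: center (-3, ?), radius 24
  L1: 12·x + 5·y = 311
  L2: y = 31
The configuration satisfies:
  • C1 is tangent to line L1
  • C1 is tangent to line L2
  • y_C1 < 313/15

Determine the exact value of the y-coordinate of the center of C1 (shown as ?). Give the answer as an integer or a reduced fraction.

7

1. [C1‖L1]  y_C1² − (694/5)y_C1 + 4613/5 = 0  ⇒  y_C1 = 7 or 659/5
2. [C1‖L2]  y_C1² − 62y_C1 + 385 = 0  ⇒  y_C1 = 7 or 55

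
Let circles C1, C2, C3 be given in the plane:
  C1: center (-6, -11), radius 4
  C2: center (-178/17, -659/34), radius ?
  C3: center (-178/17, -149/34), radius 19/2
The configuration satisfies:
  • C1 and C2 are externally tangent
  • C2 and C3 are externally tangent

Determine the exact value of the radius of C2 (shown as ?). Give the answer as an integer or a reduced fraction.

11/2

1. [ext C1·C2]  r_C2² + 8r_C2 − 297/4 = 0  ⇒  r_C2 = 11/2 (r>0 drops 1)
2. [ext C2·C3]  r_C2² + 19r_C2 − 539/4 = 0  ⇒  r_C2 = 11/2 (r>0 drops 1)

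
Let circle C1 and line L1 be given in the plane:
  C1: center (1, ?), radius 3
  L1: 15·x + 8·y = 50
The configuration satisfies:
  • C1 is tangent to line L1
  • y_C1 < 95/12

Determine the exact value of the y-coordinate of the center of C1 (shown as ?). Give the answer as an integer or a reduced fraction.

-2

1. [C1‖L1]  y_C1² − (35/4)y_C1 − 43/2 = 0  ⇒  y_C1 = -2 or 43/4
2. given y_C1 < 95/12: keep -2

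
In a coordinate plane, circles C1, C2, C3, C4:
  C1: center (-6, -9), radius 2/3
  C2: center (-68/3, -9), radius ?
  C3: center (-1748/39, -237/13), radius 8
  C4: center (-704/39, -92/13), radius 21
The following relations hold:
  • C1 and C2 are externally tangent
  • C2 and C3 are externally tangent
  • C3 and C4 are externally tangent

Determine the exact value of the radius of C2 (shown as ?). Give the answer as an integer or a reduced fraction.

1. [ext C1·C2]  r_C2² + (4/3)r_C2 − 832/3 = 0  ⇒  r_C2 = 16 (r>0 drops 1)
2. [ext C2·C3]  r_C2² + 16r_C2 − 512 = 0  ⇒  r_C2 = 16 (r>0 drops 1)

16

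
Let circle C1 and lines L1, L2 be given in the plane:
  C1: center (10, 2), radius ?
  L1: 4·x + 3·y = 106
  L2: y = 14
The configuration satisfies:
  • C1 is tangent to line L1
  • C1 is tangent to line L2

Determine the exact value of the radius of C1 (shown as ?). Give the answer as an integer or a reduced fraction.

12

1. [C1‖L1]  r_C1² − 144 = 0  ⇒  r_C1 = 12 (r>0 drops 1)
2. [C1‖L2]  r_C1² − 144 = 0  ⇒  r_C1 = 12 (r>0 drops 1)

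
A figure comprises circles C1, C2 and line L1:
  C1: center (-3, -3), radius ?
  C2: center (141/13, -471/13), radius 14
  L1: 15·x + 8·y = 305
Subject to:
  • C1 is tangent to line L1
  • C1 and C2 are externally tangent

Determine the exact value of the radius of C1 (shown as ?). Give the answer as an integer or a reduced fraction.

1. [C1‖L1]  r_C1² − 484 = 0  ⇒  r_C1 = 22 (r>0 drops 1)
2. [ext C1·C2]  r_C1² + 28r_C1 − 1100 = 0  ⇒  r_C1 = 22 (r>0 drops 1)

22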